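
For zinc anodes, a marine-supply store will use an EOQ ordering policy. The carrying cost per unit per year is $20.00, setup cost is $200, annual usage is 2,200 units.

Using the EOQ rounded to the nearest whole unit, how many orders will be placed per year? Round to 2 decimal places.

EOQ = √(2DS/H) = √(2 × 2,200 × 200 / 20)
    = √(44,000.00) ≈ 209.76 → Q = 210
Orders per year = D/Q = 2,200 / 210 = 10.476

10.48 orders per year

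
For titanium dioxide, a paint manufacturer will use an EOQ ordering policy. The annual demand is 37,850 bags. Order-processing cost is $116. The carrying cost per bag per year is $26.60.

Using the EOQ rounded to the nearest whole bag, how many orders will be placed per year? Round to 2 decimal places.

65.83 orders per year

Q* = √(2·D·S / H) = √(2·37,850·116 / 26.6) = √330,120.3 ≈ 574.56 → Q = 575
Orders per year = D/Q = 37,850 / 575 = 65.826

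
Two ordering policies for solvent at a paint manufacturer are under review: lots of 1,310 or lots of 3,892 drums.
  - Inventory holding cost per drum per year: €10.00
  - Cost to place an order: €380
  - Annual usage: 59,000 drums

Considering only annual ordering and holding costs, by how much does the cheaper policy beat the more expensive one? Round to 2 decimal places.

For each Q, cost = (D/Q)·S + (Q/2)·H.
TC(1,310) = (59,000/1,310)×380 + (1,310/2)×10 = €23,664.50
TC(3,892) = (59,000/3,892)×380 + (3,892/2)×10 = €25,220.53
|ΔTC| = |€23,664.50 − €25,220.53| = €1,556.03

€1,556.03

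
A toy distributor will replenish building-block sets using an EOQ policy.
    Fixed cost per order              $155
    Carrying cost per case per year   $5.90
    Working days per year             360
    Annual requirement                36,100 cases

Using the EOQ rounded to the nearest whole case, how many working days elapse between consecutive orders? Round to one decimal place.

Q* = √(2·D·S / H) = √(2·36,100·155 / 5.9) = √1,896,779.7 ≈ 1,377.24 → Q = 1,377 cases
Cycle time = (working days × Q)/D = (360 × 1,377) / 36,100 = 13.732 days

13.7 days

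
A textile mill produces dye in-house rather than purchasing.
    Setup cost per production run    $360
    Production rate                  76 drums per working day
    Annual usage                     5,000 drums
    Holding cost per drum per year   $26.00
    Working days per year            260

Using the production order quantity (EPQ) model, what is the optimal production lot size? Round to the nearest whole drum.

431 drums

Daily demand d = 5,000/260 = 19.231; p = 76; 1 − d/p = 0.74696
EPQ = √(2DS / (H(1 − d/p)))
    = √(2 × 5,000 × 360 / (26 × 0.74696)) ≈ 430.54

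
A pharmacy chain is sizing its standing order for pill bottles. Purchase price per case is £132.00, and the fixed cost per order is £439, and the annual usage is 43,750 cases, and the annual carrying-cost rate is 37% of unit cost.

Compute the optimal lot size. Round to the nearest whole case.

887 cases

Holding cost per case per year: H = 37% × £132 = £48.8400
2DS/H = 2·43,750·439/48.84 = 786,496.72
EOQ = √786,496.72 ≈ 886.85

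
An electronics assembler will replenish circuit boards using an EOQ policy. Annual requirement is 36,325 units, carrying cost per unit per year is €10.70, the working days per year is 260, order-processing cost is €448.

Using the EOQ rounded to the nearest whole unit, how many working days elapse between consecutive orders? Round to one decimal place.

12.5 days

2DS/H = 2·36,325·448/10.7 = 3,041,794.39
EOQ = √3,041,794.39 ≈ 1,744.07 → Q = 1,744 units
Days between orders = 260 / (D/Q) = 260 / 20.829 ≈ 12.483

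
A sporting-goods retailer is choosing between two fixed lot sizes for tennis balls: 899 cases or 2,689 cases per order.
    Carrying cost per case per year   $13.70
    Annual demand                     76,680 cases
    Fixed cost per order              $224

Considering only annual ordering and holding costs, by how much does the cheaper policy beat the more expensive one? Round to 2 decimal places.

$456.91

TC(Q) = (D/Q)S + (Q/2)H
TC(899) = (76,680/899)×224 + (899/2)×13.7 = $25,264.18
TC(2,689) = (76,680/2,689)×224 + (2,689/2)×13.7 = $24,807.27
Lots of 2,689 are cheaper by $456.91.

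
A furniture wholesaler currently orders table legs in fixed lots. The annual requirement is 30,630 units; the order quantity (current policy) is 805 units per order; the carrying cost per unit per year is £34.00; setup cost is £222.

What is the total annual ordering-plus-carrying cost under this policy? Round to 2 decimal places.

£22,132.03

Annual ordering cost = (D/Q)·S = (30,630/805) × 222 = £8,447.03
Annual holding cost  = (Q/2)·H = (805/2) × 34 = £13,685.00
Total = £8,447.03 + £13,685.00 = £22,132.03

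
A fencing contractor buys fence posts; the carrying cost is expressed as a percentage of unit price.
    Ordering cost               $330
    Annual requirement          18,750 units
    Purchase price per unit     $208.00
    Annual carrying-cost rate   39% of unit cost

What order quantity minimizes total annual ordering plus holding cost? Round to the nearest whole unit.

Holding cost per unit per year: H = 39% × $208 = $81.1200
2DS/H = 2·18,750·330/81.12 = 152,551.78
EOQ = √152,551.78 ≈ 390.58

391 units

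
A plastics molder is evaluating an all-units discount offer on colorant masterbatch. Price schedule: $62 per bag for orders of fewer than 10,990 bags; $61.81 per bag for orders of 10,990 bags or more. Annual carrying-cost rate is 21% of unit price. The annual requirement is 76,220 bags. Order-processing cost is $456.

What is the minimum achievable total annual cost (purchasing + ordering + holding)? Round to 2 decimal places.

$4,755,724.12

H₁ = 21%×$62 = $13.0200;  H₂ = 21%×$61.81 = $12.9801
EOQ₁ = √(2×76,220×456/13.0200) = 2,310.61  (< 10,990, feasible at tier 1)
EOQ₂ = √(2×76,220×456/12.9801) = 2,314.16  (< 10,990 → use Q = 10,990 at tier-2 price)
TC(tier 1 (EOQ₁), Q≈2,310.6) = $4,755,724.12
TC(tier 2, Q≈10,990.0) = $4,785,646.39
Minimum at tier 1 (EOQ₁): $4,755,724.12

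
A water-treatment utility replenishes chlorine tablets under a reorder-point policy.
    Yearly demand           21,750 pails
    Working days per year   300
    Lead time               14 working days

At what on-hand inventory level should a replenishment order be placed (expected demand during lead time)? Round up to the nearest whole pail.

Daily demand d = 21,750 / 300 = 72.500 pails/day
Demand during lead time = 72.500 × 14 = 1,015.00
Reorder point = 1,015.00 → round up

1,015 pails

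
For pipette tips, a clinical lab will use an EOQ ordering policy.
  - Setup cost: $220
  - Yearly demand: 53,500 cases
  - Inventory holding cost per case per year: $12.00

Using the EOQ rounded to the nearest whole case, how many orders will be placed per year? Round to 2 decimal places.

Optimal lot size Q* = (2 × 53,500 × $220 / $12)^½ ≈ 1,400.60 → Q = 1,401
Orders per year = D/Q = 53,500 / 1,401 = 38.187

38.19 orders per year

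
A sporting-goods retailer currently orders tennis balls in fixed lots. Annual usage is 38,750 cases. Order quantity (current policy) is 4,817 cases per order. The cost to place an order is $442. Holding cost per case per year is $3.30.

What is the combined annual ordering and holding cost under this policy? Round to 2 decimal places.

$11,503.69

Annual ordering cost = (D/Q)·S = (38,750/4,817) × 442 = $3,555.64
Annual holding cost  = (Q/2)·H = (4,817/2) × 3.3 = $7,948.05
Total = $3,555.64 + $7,948.05 = $11,503.69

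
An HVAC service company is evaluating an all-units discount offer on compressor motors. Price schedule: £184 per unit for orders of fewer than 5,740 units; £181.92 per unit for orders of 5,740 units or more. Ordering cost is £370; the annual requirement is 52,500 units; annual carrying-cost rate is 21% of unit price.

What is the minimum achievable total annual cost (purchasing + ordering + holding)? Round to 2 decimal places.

H₁ = 21%×£184 = £38.6400;  H₂ = 21%×£181.92 = £38.2032
EOQ₁ = √(2×52,500×370/38.6400) = 1,002.71  (< 5,740, feasible at tier 1)
EOQ₂ = √(2×52,500×370/38.2032) = 1,008.43  (< 5,740 → use Q = 5,740 at tier-2 price)
TC(tier 1 (EOQ₁), Q≈1,002.7) = £9,698,744.86
TC(tier 2, Q≈5,740.0) = £9,663,827.33
Minimum at tier 2: £9,663,827.33

£9,663,827.33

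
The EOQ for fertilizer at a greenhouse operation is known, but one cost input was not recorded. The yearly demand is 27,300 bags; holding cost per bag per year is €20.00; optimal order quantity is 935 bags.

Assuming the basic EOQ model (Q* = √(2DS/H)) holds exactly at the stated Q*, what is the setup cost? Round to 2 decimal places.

From Q* = √(2DS/H) ⇒ Q*² = 2DS/H.
S = Q²H / (2D) = 935² × 20 / (2 × 27,300) = 320.2289

€320.23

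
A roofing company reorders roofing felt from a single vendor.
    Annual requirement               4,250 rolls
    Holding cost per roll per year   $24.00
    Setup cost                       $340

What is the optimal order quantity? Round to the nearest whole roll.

Optimal lot size Q* = (2 × 4,250 × $340 / $24)^½ ≈ 347.01

347 rolls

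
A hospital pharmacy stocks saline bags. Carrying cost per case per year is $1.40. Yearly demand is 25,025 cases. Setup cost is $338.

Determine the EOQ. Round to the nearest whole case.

3,476 cases

Optimal lot size Q* = (2 × 25,025 × $338 / $1.4)^½ ≈ 3,476.13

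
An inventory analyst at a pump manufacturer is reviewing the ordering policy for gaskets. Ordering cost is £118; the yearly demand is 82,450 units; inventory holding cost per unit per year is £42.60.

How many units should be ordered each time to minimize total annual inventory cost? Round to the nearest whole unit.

Optimal lot size Q* = (2 × 82,450 × £118 / £42.6)^½ ≈ 675.84

676 units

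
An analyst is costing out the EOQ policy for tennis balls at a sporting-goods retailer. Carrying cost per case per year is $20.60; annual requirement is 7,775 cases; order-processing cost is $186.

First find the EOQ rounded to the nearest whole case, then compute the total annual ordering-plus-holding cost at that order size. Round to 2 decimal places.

$7,718.90

Optimal lot size Q* = (2 × 7,775 × $186 / $20.6)^½ ≈ 374.70 → Q = 375 cases
Orders/yr = 7,775/375 = 20.733; ordering cost = 20.733 × $186 = $3,856.40
Average inventory = 375/2 = 187.5; holding cost = 187.5 × $20.6 = $3,862.50
Total = $3,856.40 + $3,862.50 = $7,718.90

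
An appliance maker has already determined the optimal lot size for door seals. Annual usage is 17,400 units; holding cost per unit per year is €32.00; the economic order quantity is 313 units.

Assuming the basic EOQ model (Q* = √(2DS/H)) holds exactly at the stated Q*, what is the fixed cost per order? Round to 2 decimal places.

EOQ relation: Q² = 2DS/H, so rearrange for the unknown.
S = Q²H / (2D) = 313² × 32 / (2 × 17,400) = 90.0864

€90.09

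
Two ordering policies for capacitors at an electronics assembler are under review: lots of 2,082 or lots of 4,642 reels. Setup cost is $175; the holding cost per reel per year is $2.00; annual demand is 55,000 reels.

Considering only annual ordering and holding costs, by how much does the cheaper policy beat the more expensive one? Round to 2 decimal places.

$10.50

For each Q, cost = (D/Q)·S + (Q/2)·H.
TC(2,082) = (55,000/2,082)×175 + (2,082/2)×2 = $6,704.96
TC(4,642) = (55,000/4,642)×175 + (4,642/2)×2 = $6,715.46
Lots of 2,082 are cheaper by $10.50.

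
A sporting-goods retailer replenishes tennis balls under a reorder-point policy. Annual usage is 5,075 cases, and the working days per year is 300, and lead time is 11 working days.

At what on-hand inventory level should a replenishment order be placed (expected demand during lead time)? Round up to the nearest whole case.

187 cases

Daily demand d = 5,075 / 300 = 16.917 cases/day
Demand during lead time = 16.917 × 11 = 186.08
Reorder point = 186.08 → round up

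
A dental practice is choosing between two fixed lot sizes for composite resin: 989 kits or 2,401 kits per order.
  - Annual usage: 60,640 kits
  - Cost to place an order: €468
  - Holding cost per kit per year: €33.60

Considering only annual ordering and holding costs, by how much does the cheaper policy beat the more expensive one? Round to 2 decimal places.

For each Q, cost = (D/Q)·S + (Q/2)·H.
TC(989) = (60,640/989)×468 + (989/2)×33.6 = €45,310.37
TC(2,401) = (60,640/2,401)×468 + (2,401/2)×33.6 = €52,156.68
Lots of 989 are cheaper by €6,846.31.

€6,846.31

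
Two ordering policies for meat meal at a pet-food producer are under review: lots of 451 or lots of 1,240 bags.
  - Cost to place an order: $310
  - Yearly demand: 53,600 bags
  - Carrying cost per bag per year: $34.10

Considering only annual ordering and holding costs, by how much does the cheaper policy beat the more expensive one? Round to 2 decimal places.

Annual cost at Q: ordering D·S/Q plus holding Q·H/2.
TC(451) = (53,600/451)×310 + (451/2)×34.1 = $44,532.12
TC(1,240) = (53,600/1,240)×310 + (1,240/2)×34.1 = $34,542.00
|ΔTC| = |$44,532.12 − $34,542.00| = $9,990.12

$9,990.12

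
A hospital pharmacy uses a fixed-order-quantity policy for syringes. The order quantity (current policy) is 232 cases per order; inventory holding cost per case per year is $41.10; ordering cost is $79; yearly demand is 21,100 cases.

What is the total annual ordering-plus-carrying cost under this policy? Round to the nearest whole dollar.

$11,953

Orders/yr = 21,100/232 = 90.948; ordering cost = 90.948 × $79 = $7,184.91
Average inventory = 232/2 = 116; holding cost = 116 × $41.1 = $4,767.60
Total = $7,184.91 + $4,767.60 = $11,952.51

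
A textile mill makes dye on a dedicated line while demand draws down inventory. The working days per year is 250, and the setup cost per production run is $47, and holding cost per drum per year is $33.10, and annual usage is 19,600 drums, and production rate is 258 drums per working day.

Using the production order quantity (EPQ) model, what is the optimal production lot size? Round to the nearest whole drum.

d = 19,600/250 = 78.4000 drums/day;  effective holding cost H(1 − d/p) = 33.1·(1 − 78.4000/258) = 23.04171
Q* = √(2DS / H_eff) = √(2·19,600·47 / 23.04171) ≈ 282.77

283 drums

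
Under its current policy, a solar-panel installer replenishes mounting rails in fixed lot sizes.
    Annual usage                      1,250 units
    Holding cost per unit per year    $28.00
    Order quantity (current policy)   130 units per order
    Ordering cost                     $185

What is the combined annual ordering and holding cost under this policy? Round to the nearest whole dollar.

Ordering: D/Q × S = 1,250/130 × $185 = $1,778.85
Holding:  Q/2 × H = 130/2 × $28 = $1,820.00
Total = $1,778.85 + $1,820.00 = $3,598.85

$3,599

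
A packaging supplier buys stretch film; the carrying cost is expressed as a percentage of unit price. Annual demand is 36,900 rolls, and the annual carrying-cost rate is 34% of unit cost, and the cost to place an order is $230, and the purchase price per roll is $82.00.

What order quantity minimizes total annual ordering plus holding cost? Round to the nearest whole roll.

H = i·C = 0.34 × $82 = $27.8800 per roll-year
EOQ = √(2DS/H) = √(2 × 36,900 × 230 / 27.88)
    = √(608,823.53) ≈ 780.27

780 rolls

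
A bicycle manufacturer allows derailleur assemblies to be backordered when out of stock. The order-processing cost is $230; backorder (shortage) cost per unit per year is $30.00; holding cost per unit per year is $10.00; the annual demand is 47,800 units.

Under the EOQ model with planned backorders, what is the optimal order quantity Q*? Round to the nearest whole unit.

Q* = √(2DS/H) · √((H + b)/b)
   = √(2 × 47,800 × 230 / 10) · √((10 + 30) / 30)
   = 1,482.835 × 1.1547 ≈ 1,712.23

1,712 units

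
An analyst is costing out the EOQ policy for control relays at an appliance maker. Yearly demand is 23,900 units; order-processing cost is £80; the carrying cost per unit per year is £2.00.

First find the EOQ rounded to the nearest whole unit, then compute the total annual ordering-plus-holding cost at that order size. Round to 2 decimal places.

£2,765.50

Q* = √(2·D·S / H) = √(2·23,900·80 / 2) = √1,912,000.0 ≈ 1,382.75 → Q = 1,383 units
Annual ordering cost = (D/Q)·S = (23,900/1,383) × 80 = £1,382.50
Annual holding cost  = (Q/2)·H = (1,383/2) × 2 = £1,383.00
Total = £1,382.50 + £1,383.00 = £2,765.50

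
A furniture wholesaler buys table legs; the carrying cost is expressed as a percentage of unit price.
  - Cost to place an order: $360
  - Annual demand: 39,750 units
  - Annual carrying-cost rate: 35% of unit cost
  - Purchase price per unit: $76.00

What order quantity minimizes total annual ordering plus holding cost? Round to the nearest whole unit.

H = i·C = 0.35 × $76 = $26.6000 per unit-year
Optimal lot size Q* = (2 × 39,750 × $360 / $26.6)^½ ≈ 1,037.28

1,037 units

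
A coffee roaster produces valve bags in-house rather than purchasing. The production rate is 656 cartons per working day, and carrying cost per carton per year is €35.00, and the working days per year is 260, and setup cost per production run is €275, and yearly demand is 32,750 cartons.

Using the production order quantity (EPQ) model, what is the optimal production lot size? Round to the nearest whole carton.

Daily demand d = 32,750/260 = 125.962; p = 656; 1 − d/p = 0.80799
EPQ = √(2DS / (H(1 − d/p)))
    = √(2 × 32,750 × 275 / (35 × 0.80799)) ≈ 798.09

798 cartons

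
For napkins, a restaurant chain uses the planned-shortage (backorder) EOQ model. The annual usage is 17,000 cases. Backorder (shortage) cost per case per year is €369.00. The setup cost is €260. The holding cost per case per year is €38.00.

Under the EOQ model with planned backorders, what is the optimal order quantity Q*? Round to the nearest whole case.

507 cases

Q* = √(2DS/H) · √((H + b)/b)
   = √(2 × 17,000 × 260 / 38) · √((38 + 369) / 369)
   = 482.319 × 1.0502 ≈ 506.55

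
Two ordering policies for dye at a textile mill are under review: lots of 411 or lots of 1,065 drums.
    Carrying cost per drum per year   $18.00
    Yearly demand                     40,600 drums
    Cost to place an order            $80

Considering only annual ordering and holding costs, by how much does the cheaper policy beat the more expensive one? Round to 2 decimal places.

For each Q, cost = (D/Q)·S + (Q/2)·H.
TC(411) = (40,600/411)×80 + (411/2)×18 = $11,601.68
TC(1,065) = (40,600/1,065)×80 + (1,065/2)×18 = $12,634.77
Lots of 411 are cheaper by $1,033.09.

$1,033.09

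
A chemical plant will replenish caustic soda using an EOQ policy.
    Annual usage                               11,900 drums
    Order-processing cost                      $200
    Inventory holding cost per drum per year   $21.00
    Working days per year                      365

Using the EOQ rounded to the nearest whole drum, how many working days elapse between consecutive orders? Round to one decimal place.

14.6 days

Optimal lot size Q* = (2 × 11,900 × $200 / $21)^½ ≈ 476.10 → Q = 476 drums
Days between orders = 365 / (D/Q) = 365 / 25.000 ≈ 14.600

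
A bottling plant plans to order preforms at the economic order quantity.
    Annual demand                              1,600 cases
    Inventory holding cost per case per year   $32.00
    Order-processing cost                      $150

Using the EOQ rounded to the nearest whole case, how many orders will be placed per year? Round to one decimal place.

13.1 orders per year

Optimal lot size Q* = (2 × 1,600 × $150 / $32)^½ ≈ 122.47 → Q = 122
Orders per year = D/Q = 1,600 / 122 = 13.115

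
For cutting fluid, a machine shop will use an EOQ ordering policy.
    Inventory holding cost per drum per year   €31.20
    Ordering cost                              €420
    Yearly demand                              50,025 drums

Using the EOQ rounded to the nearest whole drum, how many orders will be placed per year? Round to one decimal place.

Optimal lot size Q* = (2 × 50,025 × €420 / €31.2)^½ ≈ 1,160.53 → Q = 1,161
Orders per year = D/Q = 50,025 / 1,161 = 43.088

43.1 orders per year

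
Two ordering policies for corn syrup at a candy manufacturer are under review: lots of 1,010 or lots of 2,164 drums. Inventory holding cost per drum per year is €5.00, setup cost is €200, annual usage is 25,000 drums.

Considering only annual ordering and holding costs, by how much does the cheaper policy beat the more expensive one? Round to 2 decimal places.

For each Q, cost = (D/Q)·S + (Q/2)·H.
TC(1,010) = (25,000/1,010)×200 + (1,010/2)×5 = €7,475.50
TC(2,164) = (25,000/2,164)×200 + (2,164/2)×5 = €7,720.54
|ΔTC| = |€7,475.50 − €7,720.54| = €245.04

€245.04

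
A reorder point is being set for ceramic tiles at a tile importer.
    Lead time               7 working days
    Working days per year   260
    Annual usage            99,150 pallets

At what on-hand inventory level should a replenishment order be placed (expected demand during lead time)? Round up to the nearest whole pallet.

Daily demand d = 99,150 / 260 = 381.346 pallets/day
Demand during lead time = 381.346 × 7 = 2,669.42
Reorder point = 2,669.42 → round up

2,670 pallets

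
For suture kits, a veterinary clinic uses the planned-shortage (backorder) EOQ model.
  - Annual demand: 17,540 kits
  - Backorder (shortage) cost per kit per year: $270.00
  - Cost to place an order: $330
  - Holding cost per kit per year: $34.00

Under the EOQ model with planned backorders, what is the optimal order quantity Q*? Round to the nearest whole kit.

Basic EOQ = √(2·17,540·330/34) = 583.509
Backorder adjustment √((H+b)/b) = √((34+270)/270) = 1.0611
Q* = 583.509 × 1.0611 ≈ 619.16

619 kits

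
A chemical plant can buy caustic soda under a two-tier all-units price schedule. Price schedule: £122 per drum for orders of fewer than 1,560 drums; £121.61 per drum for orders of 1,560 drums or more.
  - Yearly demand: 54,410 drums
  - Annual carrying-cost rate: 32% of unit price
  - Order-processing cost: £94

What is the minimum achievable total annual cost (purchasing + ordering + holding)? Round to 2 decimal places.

£6,650,432.51

H₁ = 32%×£122 = £39.0400;  H₂ = 32%×£121.61 = £38.9152
EOQ₁ = √(2×54,410×94/39.0400) = 511.87  (< 1,560, feasible at tier 1)
EOQ₂ = √(2×54,410×94/38.9152) = 512.69  (< 1,560 → use Q = 1,560 at tier-2 price)
TC(tier 1 (EOQ₁), Q≈511.9) = £6,658,003.58
TC(tier 2, Q≈1,560.0) = £6,650,432.51
Minimum at tier 2: £6,650,432.51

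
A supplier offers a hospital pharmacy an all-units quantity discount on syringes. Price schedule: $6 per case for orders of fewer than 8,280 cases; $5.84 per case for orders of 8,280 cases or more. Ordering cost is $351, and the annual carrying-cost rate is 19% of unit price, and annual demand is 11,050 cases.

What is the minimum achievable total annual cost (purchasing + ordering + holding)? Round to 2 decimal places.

H₁ = 19%×$6 = $1.1400;  H₂ = 19%×$5.84 = $1.1096
EOQ₁ = √(2×11,050×351/1.1400) = 2,608.54  (< 8,280, feasible at tier 1)
EOQ₂ = √(2×11,050×351/1.1096) = 2,644.03  (< 8,280 → use Q = 8,280 at tier-2 price)
TC(tier 1 (EOQ₁), Q≈2,608.5) = $69,273.73
TC(tier 2, Q≈8,280.0) = $69,594.17
Minimum at tier 1 (EOQ₁): $69,273.73

$69,273.73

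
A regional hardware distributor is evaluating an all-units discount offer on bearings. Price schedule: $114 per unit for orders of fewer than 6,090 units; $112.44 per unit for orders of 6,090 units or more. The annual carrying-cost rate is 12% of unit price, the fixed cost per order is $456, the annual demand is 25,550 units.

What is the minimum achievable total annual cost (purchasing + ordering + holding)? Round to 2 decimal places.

H₁ = 12%×$114 = $13.6800;  H₂ = 12%×$112.44 = $13.4928
EOQ₁ = √(2×25,550×456/13.6800) = 1,305.12  (< 6,090, feasible at tier 1)
EOQ₂ = √(2×25,550×456/13.4928) = 1,314.14  (< 6,090 → use Q = 6,090 at tier-2 price)
TC(tier 1 (EOQ₁), Q≈1,305.1) = $2,930,554.02
TC(tier 2, Q≈6,090.0) = $2,915,840.68
Minimum at tier 2: $2,915,840.68

$2,915,840.68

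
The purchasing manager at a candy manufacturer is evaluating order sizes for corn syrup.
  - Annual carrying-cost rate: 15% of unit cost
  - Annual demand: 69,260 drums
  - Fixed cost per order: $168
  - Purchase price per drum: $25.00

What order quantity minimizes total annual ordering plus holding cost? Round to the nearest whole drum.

Carrying cost H = $25 × 15% = $3.7500/drum/yr
EOQ = √(2DS/H) = √(2 × 69,260 × 168 / 3.75)
    = √(6,205,696.00) ≈ 2,491.12

2,491 drums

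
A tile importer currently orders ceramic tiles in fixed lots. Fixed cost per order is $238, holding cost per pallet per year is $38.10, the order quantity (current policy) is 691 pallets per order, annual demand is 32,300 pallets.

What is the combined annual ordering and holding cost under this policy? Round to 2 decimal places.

Annual ordering cost = (D/Q)·S = (32,300/691) × 238 = $11,125.04
Annual holding cost  = (Q/2)·H = (691/2) × 38.1 = $13,163.55
Total = $11,125.04 + $13,163.55 = $24,288.59

$24,288.59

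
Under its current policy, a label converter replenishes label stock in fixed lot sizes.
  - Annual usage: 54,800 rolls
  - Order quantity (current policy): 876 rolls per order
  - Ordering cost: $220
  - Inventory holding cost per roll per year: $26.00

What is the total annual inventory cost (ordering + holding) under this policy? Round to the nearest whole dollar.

$25,151

Ordering: D/Q × S = 54,800/876 × $220 = $13,762.56
Holding:  Q/2 × H = 876/2 × $26 = $11,388.00
Total = $13,762.56 + $11,388.00 = $25,150.56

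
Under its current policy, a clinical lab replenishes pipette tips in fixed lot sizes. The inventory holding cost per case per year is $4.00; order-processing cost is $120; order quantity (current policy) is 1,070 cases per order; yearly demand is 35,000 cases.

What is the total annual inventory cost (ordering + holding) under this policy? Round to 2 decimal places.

$6,065.23

Orders/yr = 35,000/1,070 = 32.710; ordering cost = 32.710 × $120 = $3,925.23
Average inventory = 1,070/2 = 535; holding cost = 535 × $4 = $2,140.00
Total = $3,925.23 + $2,140.00 = $6,065.23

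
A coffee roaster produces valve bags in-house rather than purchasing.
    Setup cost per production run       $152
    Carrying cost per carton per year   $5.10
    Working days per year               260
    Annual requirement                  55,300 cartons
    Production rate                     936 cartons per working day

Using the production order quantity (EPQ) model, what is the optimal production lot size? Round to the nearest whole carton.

2,065 cartons

d = 55,300/260 = 212.6923 cartons/day;  effective holding cost H(1 − d/p) = 5.1·(1 − 212.6923/936) = 3.94110
Q* = √(2DS / H_eff) = √(2·55,300·152 / 3.94110) ≈ 2,065.34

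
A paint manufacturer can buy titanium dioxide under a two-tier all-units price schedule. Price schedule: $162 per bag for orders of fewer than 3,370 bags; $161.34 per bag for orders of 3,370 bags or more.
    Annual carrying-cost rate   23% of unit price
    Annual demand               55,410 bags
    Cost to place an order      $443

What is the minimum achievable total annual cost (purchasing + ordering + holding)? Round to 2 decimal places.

H₁ = 23%×$162 = $37.2600;  H₂ = 23%×$161.34 = $37.1082
EOQ₁ = √(2×55,410×443/37.2600) = 1,147.86  (< 3,370, feasible at tier 1)
EOQ₂ = √(2×55,410×443/37.1082) = 1,150.21  (< 3,370 → use Q = 3,370 at tier-2 price)
TC(tier 1 (EOQ₁), Q≈1,147.9) = $9,019,189.32
TC(tier 2, Q≈3,370.0) = $9,009,660.58
Minimum at tier 2: $9,009,660.58

$9,009,660.58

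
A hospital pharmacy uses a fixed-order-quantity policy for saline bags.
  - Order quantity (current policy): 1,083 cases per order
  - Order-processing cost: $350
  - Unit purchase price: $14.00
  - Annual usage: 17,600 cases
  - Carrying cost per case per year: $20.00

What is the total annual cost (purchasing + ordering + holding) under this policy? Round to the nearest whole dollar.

Orders/yr = 17,600/1,083 = 16.251; ordering cost = 16.251 × $350 = $5,687.90
Average inventory = 1,083/2 = 541.5; holding cost = 541.5 × $20 = $10,830.00
Purchase cost = D·C = 17,600 × 14 = $246,400.00
Total = $5,687.90 + $10,830.00 + $246,400.00 = $262,917.90

$262,918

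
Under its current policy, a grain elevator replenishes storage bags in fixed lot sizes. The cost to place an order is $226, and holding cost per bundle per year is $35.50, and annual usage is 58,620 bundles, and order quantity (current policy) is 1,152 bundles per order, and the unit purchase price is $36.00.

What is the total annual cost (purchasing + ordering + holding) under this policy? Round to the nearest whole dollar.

$2,142,268

Annual ordering cost = (D/Q)·S = (58,620/1,152) × 226 = $11,500.10
Annual holding cost  = (Q/2)·H = (1,152/2) × 35.5 = $20,448.00
Purchase cost = D·C = 58,620 × 36 = $2,110,320.00
Total = $11,500.10 + $20,448.00 + $2,110,320.00 = $2,142,268.10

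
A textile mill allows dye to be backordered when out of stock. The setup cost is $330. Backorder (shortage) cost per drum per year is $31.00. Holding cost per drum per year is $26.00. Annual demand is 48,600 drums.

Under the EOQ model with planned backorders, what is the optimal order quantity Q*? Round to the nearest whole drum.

Basic EOQ = √(2·48,600·330/26) = 1,110.717
Backorder adjustment √((H+b)/b) = √((26+31)/31) = 1.3560
Q* = 1,110.717 × 1.3560 ≈ 1,506.12

1,506 drums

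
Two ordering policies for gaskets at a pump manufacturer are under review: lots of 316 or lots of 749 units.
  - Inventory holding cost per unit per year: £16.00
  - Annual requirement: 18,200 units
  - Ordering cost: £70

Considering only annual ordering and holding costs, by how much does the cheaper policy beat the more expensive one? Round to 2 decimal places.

For each Q, cost = (D/Q)·S + (Q/2)·H.
TC(316) = (18,200/316)×70 + (316/2)×16 = £6,559.65
TC(749) = (18,200/749)×70 + (749/2)×16 = £7,692.93
Lots of 316 are cheaper by £1,133.29.

£1,133.29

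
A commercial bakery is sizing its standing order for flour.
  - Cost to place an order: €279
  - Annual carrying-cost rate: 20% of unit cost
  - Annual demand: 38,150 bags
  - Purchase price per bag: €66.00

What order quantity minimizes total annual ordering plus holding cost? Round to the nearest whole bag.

Carrying cost H = €66 × 20% = €13.2000/bag/yr
2DS/H = 2·38,150·279/13.2 = 1,612,704.55
EOQ = √1,612,704.55 ≈ 1,269.92

1,270 bags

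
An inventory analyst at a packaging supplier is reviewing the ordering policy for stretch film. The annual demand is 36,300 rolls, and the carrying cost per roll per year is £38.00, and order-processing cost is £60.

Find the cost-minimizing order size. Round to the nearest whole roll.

339 rolls

Q* = √(2·D·S / H) = √(2·36,300·60 / 38) = √114,631.6 ≈ 338.57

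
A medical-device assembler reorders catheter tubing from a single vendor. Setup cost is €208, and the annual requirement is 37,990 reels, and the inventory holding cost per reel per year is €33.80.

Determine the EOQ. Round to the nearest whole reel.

Optimal lot size Q* = (2 × 37,990 × €208 / €33.8)^½ ≈ 683.79

684 reels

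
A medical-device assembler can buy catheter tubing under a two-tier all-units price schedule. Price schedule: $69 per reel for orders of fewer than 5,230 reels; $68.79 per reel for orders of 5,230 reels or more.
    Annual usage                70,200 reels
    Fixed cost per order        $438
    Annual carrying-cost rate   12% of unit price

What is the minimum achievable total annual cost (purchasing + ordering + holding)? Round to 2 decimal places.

H₁ = 12%×$69 = $8.2800;  H₂ = 12%×$68.79 = $8.2548
EOQ₁ = √(2×70,200×438/8.2800) = 2,725.24  (< 5,230, feasible at tier 1)
EOQ₂ = √(2×70,200×438/8.2548) = 2,729.40  (< 5,230 → use Q = 5,230 at tier-2 price)
TC(tier 1 (EOQ₁), Q≈2,725.2) = $4,866,365.02
TC(tier 2, Q≈5,230.0) = $4,856,523.38
Minimum at tier 2: $4,856,523.38

$4,856,523.38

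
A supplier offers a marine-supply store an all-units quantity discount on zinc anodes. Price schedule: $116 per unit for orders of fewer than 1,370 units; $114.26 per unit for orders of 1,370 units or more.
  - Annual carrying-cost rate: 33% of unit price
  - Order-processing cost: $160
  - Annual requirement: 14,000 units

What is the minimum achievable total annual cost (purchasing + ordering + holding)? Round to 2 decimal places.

H₁ = 33%×$116 = $38.2800;  H₂ = 33%×$114.26 = $37.7058
EOQ₁ = √(2×14,000×160/38.2800) = 342.10  (< 1,370, feasible at tier 1)
EOQ₂ = √(2×14,000×160/37.7058) = 344.69  (< 1,370 → use Q = 1,370 at tier-2 price)
TC(tier 1 (EOQ₁), Q≈342.1) = $1,637,095.59
TC(tier 2, Q≈1,370.0) = $1,627,103.51
Minimum at tier 2: $1,627,103.51

$1,627,103.51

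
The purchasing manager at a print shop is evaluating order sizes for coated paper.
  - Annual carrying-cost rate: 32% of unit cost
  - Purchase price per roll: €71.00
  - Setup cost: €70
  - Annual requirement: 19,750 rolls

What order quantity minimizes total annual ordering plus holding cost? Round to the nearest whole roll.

Holding cost per roll per year: H = 32% × €71 = €22.7200
EOQ = √(2DS/H) = √(2 × 19,750 × 70 / 22.72)
    = √(121,698.94) ≈ 348.85

349 rolls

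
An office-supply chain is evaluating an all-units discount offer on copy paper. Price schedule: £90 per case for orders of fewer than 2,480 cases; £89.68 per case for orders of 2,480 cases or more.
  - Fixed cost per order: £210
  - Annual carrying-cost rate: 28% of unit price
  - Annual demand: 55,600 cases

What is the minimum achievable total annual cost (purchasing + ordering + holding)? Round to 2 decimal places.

H₁ = 28%×£90 = £25.2000;  H₂ = 28%×£89.68 = £25.1104
EOQ₁ = √(2×55,600×210/25.2000) = 962.64  (< 2,480, feasible at tier 1)
EOQ₂ = √(2×55,600×210/25.1104) = 964.35  (< 2,480 → use Q = 2,480 at tier-2 price)
TC(tier 1 (EOQ₁), Q≈962.6) = £5,028,258.41
TC(tier 2, Q≈2,480.0) = £5,022,052.96
Minimum at tier 2: £5,022,052.96

£5,022,052.96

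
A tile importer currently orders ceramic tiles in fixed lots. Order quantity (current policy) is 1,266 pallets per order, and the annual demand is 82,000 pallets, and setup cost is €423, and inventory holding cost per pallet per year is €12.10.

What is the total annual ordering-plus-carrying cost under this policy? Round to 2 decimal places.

Ordering: D/Q × S = 82,000/1,266 × €423 = €27,398.10
Holding:  Q/2 × H = 1,266/2 × €12.1 = €7,659.30
Total = €27,398.10 + €7,659.30 = €35,057.40

€35,057.40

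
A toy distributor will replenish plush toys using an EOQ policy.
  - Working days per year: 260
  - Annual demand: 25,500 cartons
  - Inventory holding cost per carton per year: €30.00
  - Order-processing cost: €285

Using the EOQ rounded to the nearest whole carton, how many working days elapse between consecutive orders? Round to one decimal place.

7.1 days

Optimal lot size Q* = (2 × 25,500 × €285 / €30)^½ ≈ 696.06 → Q = 696 cartons
Cycle time = (working days × Q)/D = (260 × 696) / 25,500 = 7.096 days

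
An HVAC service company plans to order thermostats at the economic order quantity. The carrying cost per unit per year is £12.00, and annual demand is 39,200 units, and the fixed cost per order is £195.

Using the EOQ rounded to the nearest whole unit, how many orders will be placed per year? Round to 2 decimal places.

34.72 orders per year

2DS/H = 2·39,200·195/12 = 1,274,000.00
EOQ = √1,274,000.00 ≈ 1,128.72 → Q = 1,129
N = D/Q = 39,200/1,129 ≈ 34.721 orders/yr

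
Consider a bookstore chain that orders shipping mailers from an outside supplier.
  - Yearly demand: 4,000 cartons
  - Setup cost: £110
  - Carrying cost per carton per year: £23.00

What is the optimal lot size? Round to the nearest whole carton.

Optimal lot size Q* = (2 × 4,000 × £110 / £23)^½ ≈ 195.60

196 cartons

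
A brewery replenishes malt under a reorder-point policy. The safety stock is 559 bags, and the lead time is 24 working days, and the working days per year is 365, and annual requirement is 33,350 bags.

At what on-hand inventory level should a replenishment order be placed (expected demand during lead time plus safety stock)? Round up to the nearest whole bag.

2,752 bags

Daily demand d = 33,350 / 365 = 91.370 bags/day
Demand during lead time = 91.370 × 24 = 2,192.88
Reorder point = 2,192.88 + 559 = 2,751.88 → round up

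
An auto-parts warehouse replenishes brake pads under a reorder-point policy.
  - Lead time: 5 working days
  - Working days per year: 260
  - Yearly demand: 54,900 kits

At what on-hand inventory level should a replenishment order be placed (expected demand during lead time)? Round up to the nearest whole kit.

Daily demand d = 54,900 / 260 = 211.154 kits/day
Demand during lead time = 211.154 × 5 = 1,055.77
Reorder point = 1,055.77 → round up

1,056 kits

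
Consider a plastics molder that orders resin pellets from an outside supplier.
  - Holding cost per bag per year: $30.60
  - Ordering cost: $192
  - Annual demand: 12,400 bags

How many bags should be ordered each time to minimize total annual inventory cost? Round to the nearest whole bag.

394 bags

EOQ = √(2DS/H) = √(2 × 12,400 × 192 / 30.6)
    = √(155,607.84) ≈ 394.47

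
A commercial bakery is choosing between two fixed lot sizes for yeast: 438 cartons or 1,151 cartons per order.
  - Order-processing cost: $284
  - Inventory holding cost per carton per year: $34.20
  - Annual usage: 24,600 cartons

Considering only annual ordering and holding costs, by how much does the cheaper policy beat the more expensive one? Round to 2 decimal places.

$2,311.47

For each Q, cost = (D/Q)·S + (Q/2)·H.
TC(438) = (24,600/438)×284 + (438/2)×34.2 = $23,440.48
TC(1,151) = (24,600/1,151)×284 + (1,151/2)×34.2 = $25,751.95
Cheaper: Q = 438.  Difference = $2,311.47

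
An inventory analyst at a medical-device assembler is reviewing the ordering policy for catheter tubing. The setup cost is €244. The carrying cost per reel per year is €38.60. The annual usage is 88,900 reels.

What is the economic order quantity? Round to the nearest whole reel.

Optimal lot size Q* = (2 × 88,900 × €244 / €38.6)^½ ≈ 1,060.15

1,060 reels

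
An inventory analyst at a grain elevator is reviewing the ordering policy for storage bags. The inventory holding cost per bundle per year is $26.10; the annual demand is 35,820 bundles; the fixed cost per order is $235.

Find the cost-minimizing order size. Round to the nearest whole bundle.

Q* = √(2·D·S / H) = √(2·35,820·235 / 26.1) = √645,034.5 ≈ 803.14

803 bundles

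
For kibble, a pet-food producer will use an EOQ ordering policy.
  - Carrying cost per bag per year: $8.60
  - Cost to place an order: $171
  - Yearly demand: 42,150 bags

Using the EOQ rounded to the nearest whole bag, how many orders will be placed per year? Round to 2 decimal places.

32.55 orders per year

Q* = √(2·D·S / H) = √(2·42,150·171 / 8.6) = √1,676,197.7 ≈ 1,294.68 → Q = 1,295
N = D/Q = 42,150/1,295 ≈ 32.548 orders/yr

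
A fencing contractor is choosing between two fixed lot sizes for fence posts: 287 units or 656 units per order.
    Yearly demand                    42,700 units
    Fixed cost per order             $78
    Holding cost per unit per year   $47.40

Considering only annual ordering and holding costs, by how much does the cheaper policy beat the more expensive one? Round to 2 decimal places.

TC(Q) = (D/Q)S + (Q/2)H
TC(287) = (42,700/287)×78 + (287/2)×47.4 = $18,406.78
TC(656) = (42,700/656)×78 + (656/2)×47.4 = $20,624.33
Lots of 287 are cheaper by $2,217.56.

$2,217.56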